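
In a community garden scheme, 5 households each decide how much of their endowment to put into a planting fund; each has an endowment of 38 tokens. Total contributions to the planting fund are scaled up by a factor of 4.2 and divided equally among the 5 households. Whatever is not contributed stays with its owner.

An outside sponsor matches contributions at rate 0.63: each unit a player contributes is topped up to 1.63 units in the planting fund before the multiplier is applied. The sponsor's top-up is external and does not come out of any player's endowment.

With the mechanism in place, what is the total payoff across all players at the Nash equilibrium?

1300.74 tokens

With the mechanism, a contributed unit returns 4.2 × 1.63 / 5 = 1.3692 per unit of net cost to the contributor — now above 1 — so contributing fully is weakly dominant for every player.
At the Nash equilibrium everyone contributes 38. Group total payoff = 4.2 × 1.63 × 190 = 1300.74.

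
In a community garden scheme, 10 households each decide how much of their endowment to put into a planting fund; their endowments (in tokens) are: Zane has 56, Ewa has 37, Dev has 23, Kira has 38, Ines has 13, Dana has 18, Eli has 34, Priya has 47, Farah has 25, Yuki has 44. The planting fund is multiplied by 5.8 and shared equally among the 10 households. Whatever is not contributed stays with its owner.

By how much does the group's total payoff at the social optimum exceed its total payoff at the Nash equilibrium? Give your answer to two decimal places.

1608.00 tokens

The private return per contributed unit is 5.8/10 = 0.5800 < 1 for every player regardless of endowment, so the Nash equilibrium is zero contribution and the group total is Σ E_j = 56 + 37 + 23 + 38 + 13 + 18 + 34 + 47 + 25 + 44 = 335.
Each contributed unit returns 5.800 to the group, so the social optimum is full contribution by everyone: group total = 5.800 × 335 = 1943.00.
Efficiency loss = (5.800 − 1) × 335 = 1608.00.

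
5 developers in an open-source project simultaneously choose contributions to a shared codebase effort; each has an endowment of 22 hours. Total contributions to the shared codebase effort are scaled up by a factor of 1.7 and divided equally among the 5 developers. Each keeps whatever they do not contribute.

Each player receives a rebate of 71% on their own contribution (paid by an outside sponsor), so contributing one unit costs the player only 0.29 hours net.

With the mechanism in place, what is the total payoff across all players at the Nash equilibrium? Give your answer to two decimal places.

265.10 hours

With the mechanism, a contributed unit returns (1.7/5) / 0.29 = 1.1724 per unit of net cost to the contributor — now above 1 — so contributing fully is weakly dominant for every player.
So the Nash equilibrium is full contribution by all 5; the group earns 5 × (22 × 0.71 + 1.7 × 22) = 265.10.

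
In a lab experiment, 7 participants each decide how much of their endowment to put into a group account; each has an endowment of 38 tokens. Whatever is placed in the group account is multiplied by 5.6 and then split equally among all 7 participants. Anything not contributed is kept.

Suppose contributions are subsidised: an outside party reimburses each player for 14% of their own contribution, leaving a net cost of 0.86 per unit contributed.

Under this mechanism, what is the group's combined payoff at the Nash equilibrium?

266.00 tokens

Even with the mechanism, each unit contributed returns only (5.6/7) / 0.86 = 0.9302 per unit of net cost, so contributing nothing is still dominant.
At the Nash equilibrium no one contributes; group total payoff = 7 × 38 = 266.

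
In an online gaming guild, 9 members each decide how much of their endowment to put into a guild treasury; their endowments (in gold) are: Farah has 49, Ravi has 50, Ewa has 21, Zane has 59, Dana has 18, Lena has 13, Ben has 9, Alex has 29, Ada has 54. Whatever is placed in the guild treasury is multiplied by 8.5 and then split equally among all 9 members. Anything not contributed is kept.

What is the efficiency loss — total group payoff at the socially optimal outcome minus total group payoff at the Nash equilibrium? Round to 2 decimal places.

2265.00 gold

The private return per contributed unit is 8.5/9 = 0.9444 < 1 for every player regardless of endowment, so the Nash equilibrium is zero contribution and the group total is Σ E_j = 49 + 50 + 21 + 59 + 18 + 13 + 9 + 29 + 54 = 302.
Each contributed unit returns 8.500 to the group, so the social optimum is full contribution by everyone: group total = 8.500 × 302 = 2567.00.
Efficiency loss = (8.500 − 1) × 302 = 2265.00.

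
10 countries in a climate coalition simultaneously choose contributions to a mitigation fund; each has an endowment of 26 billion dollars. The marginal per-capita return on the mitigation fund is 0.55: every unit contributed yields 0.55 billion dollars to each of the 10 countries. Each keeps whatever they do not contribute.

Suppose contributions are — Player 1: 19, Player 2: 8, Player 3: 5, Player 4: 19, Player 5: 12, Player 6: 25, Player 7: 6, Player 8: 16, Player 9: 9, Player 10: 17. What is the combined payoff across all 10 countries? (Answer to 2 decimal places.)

872.00 billion dollars

Total contributed: 19 + 8 + 5 + 19 + 12 + 25 + 6 + 16 + 9 + 17 = 136; total kept: 10 × 26 − 136 = 124.
The mitigation fund pays out 0.55 × 10 × 136 = 748.00 in aggregate.
Group total = 124 + 748.00 = 872.00.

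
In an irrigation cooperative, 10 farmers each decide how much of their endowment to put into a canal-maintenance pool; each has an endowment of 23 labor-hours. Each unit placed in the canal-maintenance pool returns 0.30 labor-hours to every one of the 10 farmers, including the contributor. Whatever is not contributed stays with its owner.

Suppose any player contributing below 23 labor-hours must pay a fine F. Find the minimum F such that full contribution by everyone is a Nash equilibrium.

Given the others contribute fully, the best deviation is to contribute 0 (any partial contribution still incurs the fine and gives up units whose private return 0.30 is below 1).
Deviating from 23 to 0 saves 23 labor-hours but forfeits the deviator's share of the drop in the canal-maintenance pool: 0.30 × 23 = 6.90.
So the deviation gain is 23 − 6.90 = 16.10, and the fine must be at least 16.10 labor-hours to wipe it out.

16.10 labor-hours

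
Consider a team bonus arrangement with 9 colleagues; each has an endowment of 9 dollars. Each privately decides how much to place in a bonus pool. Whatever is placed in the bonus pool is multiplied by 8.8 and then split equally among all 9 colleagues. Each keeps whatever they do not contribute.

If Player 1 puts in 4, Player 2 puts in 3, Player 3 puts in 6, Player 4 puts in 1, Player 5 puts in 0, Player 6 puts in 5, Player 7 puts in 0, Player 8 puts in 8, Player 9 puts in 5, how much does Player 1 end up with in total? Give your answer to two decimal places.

Total contributed: 4 + 3 + 6 + 1 + 0 + 5 + 0 + 8 + 5 = 32.
Each receives 8.8 × 32 / 9 = 31.29 from the bonus pool.
Player 1 keeps 9 − 4 = 5, so Player 1's payoff is 5 + 31.29 = 36.29.

36.29 dollars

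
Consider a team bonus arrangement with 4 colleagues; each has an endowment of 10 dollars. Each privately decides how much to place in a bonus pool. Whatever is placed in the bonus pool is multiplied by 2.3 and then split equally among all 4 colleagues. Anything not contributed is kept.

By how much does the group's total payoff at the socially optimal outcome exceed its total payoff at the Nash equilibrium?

Each contributed unit returns 2.3/4 = 0.5750 to its contributor — below 1 — so contributing 0 is dominant for every player. At the Nash equilibrium everyone keeps their 10, and the group total is 4 × 10 = 40.
Each contributed unit returns 2.300 to the group as a whole (0.5750 to each of 4 players), which exceeds 1, so the social optimum is full contribution: group total = 2.300 × 40 = 92.00.
Efficiency loss = 92.00 − 40 = 52.00.

52.00 dollars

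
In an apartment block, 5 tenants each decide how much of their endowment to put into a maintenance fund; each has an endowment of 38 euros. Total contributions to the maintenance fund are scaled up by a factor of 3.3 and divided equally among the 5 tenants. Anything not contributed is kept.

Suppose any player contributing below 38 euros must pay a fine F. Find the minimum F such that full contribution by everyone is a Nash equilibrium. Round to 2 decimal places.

Given the others contribute fully, the best deviation is to contribute 0 (any partial contribution still incurs the fine and gives up units whose private return 0.6600 is below 1).
Deviating from 38 to 0 saves 38 euros but forfeits the deviator's share of the drop in the maintenance fund: 3.3/5 × 38 = 25.08.
So the deviation gain is 38 − 25.08 = 12.92, and the fine must be at least 12.92 euros to wipe it out.

12.92 euros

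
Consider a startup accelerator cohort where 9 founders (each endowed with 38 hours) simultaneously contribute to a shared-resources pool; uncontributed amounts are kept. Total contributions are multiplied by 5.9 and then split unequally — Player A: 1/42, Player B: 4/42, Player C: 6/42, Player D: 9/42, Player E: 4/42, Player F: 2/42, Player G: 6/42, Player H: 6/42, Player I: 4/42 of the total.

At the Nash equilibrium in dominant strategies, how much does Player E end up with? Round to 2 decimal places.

59.35 hours

Player j's private return per contributed unit is 5.9 × (j's share). Contributing is weakly dominant for j when that share is at least 1/5.9 = 0.1695, and contributing 0 is dominant otherwise.
Only Player D (9/42) clears that bar, contributing 38; the remaining 8 contribute 0. Total contributed: 38.
Player E keeps 38 and receives 5.9 × 38 × 4/42 = 21.35 from the shared-resources pool, for a payoff of 59.35.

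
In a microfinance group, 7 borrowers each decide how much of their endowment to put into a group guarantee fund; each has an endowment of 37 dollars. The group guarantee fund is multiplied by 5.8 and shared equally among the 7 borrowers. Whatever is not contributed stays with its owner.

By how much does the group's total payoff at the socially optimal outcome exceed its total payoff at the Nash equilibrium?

Each contributed unit returns 5.8/7 = 0.8286 to its contributor — below 1 — so contributing 0 is dominant for every player. At the Nash equilibrium everyone keeps their 37, and the group total is 7 × 37 = 259.
Each contributed unit returns 5.800 to the group as a whole (0.8286 to each of 7 players), which exceeds 1, so the social optimum is full contribution: group total = 5.800 × 259 = 1502.20.
Efficiency loss = 1502.20 − 259 = 1243.20.

1243.20 dollars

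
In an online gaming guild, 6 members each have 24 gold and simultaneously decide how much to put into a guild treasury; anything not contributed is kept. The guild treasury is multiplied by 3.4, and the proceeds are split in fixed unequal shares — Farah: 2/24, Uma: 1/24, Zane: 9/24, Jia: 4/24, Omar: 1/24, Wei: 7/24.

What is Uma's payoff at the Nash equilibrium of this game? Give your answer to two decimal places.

27.40 gold

A player with share s gets back 3.4·s per unit contributed, so full contribution is dominant for anyone with s > 1/3.4 = 0.2941 and zero contribution is dominant for anyone below.
Zane alone (share 9/24) is above the threshold, contributing 24; the remaining 5 contribute 0. Total contributed: 24.
Uma keeps 24 and receives 3.4 × 24 × 1/24 = 3.40 from the guild treasury, for a payoff of 27.40.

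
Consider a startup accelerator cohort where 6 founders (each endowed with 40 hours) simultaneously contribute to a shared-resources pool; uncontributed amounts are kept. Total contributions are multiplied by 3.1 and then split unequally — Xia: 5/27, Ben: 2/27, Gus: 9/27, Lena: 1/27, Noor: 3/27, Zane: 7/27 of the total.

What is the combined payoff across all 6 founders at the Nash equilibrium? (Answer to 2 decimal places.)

324.00 hours

A player with share s gets back 3.1·s per unit contributed, so full contribution is dominant for anyone with s > 1/3.1 = 0.3226 and zero contribution is dominant for anyone below.
Gus alone (share 9/27) is above the threshold, contributing 40; the remaining 5 contribute 0. Total contributed: 40.
The shared-resources pool pays out 3.1 × 40 = 124.00 in total (split across the unequal shares, but the aggregate is all that matters for the group sum).
The 5 free-riders keep 40 each, adding 200. Group total = 200 + 124.00 = 324.00.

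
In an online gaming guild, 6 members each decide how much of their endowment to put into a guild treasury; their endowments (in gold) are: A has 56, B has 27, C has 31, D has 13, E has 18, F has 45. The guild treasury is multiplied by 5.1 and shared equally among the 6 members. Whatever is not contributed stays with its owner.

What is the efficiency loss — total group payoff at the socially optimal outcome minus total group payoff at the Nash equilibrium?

779.00 gold

The private return per contributed unit is 5.1/6 = 0.8500 < 1 for every player regardless of endowment, so the Nash equilibrium is zero contribution and the group total is Σ E_j = 56 + 27 + 31 + 13 + 18 + 45 = 190.
Each contributed unit returns 5.100 to the group, so the social optimum is full contribution by everyone: group total = 5.100 × 190 = 969.00.
Efficiency loss = (5.100 − 1) × 190 = 779.00.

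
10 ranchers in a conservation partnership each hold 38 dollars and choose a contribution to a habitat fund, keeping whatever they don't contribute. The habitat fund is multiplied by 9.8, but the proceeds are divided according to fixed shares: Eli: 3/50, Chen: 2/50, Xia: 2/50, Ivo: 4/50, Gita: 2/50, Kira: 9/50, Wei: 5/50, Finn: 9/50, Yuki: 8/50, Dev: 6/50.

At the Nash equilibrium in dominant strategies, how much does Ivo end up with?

A player with share s gets back 9.8·s per unit contributed, so full contribution is dominant for anyone with s > 1/9.8 = 0.1020 and zero contribution is dominant for anyone below.
Kira, Finn, Yuki and Dev clear that bar, contributing 38 each; the remaining 6 contribute 0. Total contributed: 152.
Ivo keeps 38 and receives 9.8 × 152 × 4/50 = 119.17 from the habitat fund, for a payoff of 157.17.

157.17 dollars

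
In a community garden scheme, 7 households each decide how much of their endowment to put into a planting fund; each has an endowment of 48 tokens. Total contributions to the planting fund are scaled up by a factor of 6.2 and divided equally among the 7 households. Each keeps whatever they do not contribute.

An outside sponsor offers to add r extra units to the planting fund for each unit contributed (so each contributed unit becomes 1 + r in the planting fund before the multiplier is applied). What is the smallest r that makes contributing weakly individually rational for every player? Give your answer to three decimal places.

With matching at rate r, one contributed unit becomes (1 + r) in the planting fund and returns 6.2 × (1 + r) / 7 to the contributor.
Setting this equal to 1: 1 + r = 7/6.2 = 1.1290.
So the minimum matching rate is r = 1.1290 − 1 = 0.129.

0.129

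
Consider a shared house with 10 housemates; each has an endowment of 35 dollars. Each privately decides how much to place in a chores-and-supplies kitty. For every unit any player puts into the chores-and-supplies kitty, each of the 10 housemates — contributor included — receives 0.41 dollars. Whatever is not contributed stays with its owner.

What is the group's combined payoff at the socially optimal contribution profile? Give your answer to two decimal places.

Each contributed unit returns 4.100 to the group as a whole (0.41 to each of 10 players), which exceeds 1, so the social optimum is full contribution: group total = 4.100 × 350 = 1435.00.

1435.00 dollars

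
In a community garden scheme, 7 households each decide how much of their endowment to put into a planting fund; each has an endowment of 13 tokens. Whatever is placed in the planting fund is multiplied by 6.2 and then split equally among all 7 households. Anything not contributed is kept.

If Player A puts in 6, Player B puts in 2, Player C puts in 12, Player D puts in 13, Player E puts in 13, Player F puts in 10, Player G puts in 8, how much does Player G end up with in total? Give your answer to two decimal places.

Total contributed: 6 + 2 + 12 + 13 + 13 + 10 + 8 = 64.
Each receives 6.2 × 64 / 7 = 56.69 from the planting fund.
Player G keeps 13 − 8 = 5, so Player G's payoff is 5 + 56.69 = 61.69.

61.69 tokens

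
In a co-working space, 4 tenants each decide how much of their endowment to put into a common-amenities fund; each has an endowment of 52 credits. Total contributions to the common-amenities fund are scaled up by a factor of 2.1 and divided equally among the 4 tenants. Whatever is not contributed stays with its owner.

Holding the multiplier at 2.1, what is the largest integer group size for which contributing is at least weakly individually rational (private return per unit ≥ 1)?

2

Private return per unit is 2.1/(group size), which is ≥ 1 whenever the group size is ≤ 2.1.
The largest such integer is 2.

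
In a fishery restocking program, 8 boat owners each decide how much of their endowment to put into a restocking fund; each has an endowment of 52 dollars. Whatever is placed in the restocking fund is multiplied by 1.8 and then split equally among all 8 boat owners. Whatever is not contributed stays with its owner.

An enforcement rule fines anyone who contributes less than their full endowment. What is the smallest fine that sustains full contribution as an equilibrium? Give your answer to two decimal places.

40.30 dollars

Given the others contribute fully, the best deviation is to contribute 0 (any partial contribution still incurs the fine and gives up units whose private return 0.2250 is below 1).
Deviating from 52 to 0 saves 52 dollars but forfeits the deviator's share of the drop in the restocking fund: 1.8/8 × 52 = 11.70.
So the deviation gain is 52 − 11.70 = 40.30, and the fine must be at least 40.30 dollars to wipe it out.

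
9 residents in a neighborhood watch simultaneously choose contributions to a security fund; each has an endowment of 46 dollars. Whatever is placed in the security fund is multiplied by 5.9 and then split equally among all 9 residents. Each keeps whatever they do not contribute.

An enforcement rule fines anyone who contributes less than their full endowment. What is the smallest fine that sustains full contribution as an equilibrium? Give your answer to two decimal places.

15.84 dollars

Given the others contribute fully, the best deviation is to contribute 0 (any partial contribution still incurs the fine and gives up units whose private return 0.6556 is below 1).
Deviating from 46 to 0 saves 46 dollars but forfeits the deviator's share of the drop in the security fund: 5.9/9 × 46 = 30.16.
So the deviation gain is 46 − 30.16 = 15.84, and the fine must be at least 15.84 dollars to wipe it out.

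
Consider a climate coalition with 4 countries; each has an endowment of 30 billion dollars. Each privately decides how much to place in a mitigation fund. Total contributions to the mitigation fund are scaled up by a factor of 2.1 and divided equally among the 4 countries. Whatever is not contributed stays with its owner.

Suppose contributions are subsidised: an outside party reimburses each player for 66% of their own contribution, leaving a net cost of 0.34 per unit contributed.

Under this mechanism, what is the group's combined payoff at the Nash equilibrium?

331.20 billion dollars

The effective private return per unit is now (2.1/4) / 0.34 = 1.5441 > 1, so every player's dominant strategy flips to full contribution.
At the Nash equilibrium everyone contributes 30. Group total payoff = 4 × (30 × 0.66 + 2.1 × 30) = 331.20.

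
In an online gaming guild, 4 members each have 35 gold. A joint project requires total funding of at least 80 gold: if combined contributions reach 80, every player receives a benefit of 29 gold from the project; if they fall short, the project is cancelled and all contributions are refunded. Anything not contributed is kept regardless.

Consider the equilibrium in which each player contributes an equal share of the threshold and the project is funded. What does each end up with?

Equal share of the threshold: 80/4 = 20.
At this profile no one gains by cutting their contribution: any cut drops the total below 80, the project is cancelled, contributions are refunded, and the deviator ends with 35, which is less than 35 − 20 + 29 = 44. Contributing more than 20 just wastes the excess. So contributing exactly 20 is a best response.
Each player's payoff: 35 − 20 + 29 = 44.

44 gold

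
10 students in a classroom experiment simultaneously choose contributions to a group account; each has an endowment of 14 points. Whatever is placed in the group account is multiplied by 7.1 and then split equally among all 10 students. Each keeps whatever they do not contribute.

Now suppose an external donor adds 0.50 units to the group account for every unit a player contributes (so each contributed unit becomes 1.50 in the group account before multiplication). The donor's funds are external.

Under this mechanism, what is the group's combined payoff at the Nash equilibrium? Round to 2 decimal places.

1491.00 points

Under the mechanism each unit contributed yields 7.1 × 1.50 / 10 = 1.0650 back to its contributor per unit of net cost, which exceeds 1, making full contribution the dominant choice for everyone.
So the Nash equilibrium is full contribution by all 10; the group earns 7.1 × 1.50 × 140 = 1491.00.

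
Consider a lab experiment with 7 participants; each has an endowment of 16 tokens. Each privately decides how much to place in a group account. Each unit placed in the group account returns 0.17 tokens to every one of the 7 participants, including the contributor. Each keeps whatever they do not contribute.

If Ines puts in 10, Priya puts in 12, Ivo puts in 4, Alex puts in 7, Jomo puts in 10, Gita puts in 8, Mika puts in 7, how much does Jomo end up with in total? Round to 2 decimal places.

15.86 tokens

Total contributed: 10 + 12 + 4 + 7 + 10 + 8 + 7 = 58.
Each receives 0.17 × 58 = 9.86 from the group account.
Jomo keeps 16 − 10 = 6, so Jomo's payoff is 6 + 9.86 = 15.86.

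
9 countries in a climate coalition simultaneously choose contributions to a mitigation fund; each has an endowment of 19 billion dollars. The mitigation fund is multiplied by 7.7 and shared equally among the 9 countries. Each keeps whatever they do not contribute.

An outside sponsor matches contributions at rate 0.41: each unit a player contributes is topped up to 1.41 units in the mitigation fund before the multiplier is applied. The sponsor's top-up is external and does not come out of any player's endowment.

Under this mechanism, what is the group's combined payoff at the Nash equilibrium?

1856.55 billion dollars

The effective private return per unit is now 7.7 × 1.41 / 9 = 1.2063 > 1, so every player's dominant strategy flips to full contribution.
At the Nash equilibrium everyone contributes 19. Group total payoff = 7.7 × 1.41 × 171 = 1856.55.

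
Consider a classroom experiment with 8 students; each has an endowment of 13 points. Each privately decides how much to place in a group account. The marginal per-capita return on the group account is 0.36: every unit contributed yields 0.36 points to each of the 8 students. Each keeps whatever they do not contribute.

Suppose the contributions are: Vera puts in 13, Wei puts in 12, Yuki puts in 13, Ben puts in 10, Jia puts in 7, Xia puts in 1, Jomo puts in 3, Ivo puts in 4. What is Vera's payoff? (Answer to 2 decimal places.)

22.68 points

Total contributed: 13 + 12 + 13 + 10 + 7 + 1 + 3 + 4 = 63.
Each receives 0.36 × 63 = 22.68 from the group account.
Vera keeps 13 − 13 = 0, so Vera's payoff is 0 + 22.68 = 22.68.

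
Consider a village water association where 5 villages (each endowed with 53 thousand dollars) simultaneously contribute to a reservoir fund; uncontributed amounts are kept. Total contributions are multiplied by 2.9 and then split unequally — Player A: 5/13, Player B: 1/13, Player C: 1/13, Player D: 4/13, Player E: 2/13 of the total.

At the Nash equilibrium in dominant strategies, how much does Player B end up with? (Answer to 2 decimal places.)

64.82 thousand dollars

For player j, contributing a unit is worthwhile iff 2.9 × (j's share) ≥ 1, i.e. iff j's share is at least 0.3448.
The only share above 0.3448 is Player A's 5/13, contributing 53; the remaining 4 contribute 0. Total contributed: 53.
Player B keeps 53 and receives 2.9 × 53 × 1/13 = 11.82 from the reservoir fund, for a payoff of 64.82.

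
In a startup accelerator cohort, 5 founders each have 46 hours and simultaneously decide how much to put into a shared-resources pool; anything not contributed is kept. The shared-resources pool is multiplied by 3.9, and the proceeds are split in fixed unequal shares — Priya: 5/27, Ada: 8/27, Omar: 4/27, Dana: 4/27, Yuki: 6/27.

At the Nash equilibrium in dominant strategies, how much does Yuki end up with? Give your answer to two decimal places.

Each unit j contributes comes back to j as 3.9 × (j's share), so j prefers to contribute only if that share exceeds 1/3.9 = 0.2564; otherwise keeping the unit dominates.
Only Ada (8/27) clears that bar, contributing 46; the remaining 4 contribute 0. Total contributed: 46.
Yuki keeps 46 and receives 3.9 × 46 × 6/27 = 39.87 from the shared-resources pool, for a payoff of 85.87.

85.87 hours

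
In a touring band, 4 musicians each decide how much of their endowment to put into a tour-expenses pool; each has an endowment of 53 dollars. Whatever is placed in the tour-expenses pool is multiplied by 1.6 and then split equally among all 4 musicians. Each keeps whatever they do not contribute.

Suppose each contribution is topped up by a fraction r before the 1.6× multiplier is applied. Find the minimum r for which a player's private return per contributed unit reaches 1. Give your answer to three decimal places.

1.500

With matching at rate r, one contributed unit becomes (1 + r) in the tour-expenses pool and returns 1.6 × (1 + r) / 4 to the contributor.
Setting this equal to 1: 1 + r = 4/1.6 = 2.5000.
So the minimum matching rate is r = 2.5000 − 1 = 1.500.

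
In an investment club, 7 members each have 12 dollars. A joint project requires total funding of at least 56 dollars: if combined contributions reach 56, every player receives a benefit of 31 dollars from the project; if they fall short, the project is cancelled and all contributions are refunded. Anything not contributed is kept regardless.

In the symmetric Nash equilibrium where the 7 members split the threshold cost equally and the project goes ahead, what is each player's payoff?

35 dollars

Equal share of the threshold: 56/7 = 8.
At this profile no one gains by cutting their contribution: any cut drops the total below 56, the project is cancelled, contributions are refunded, and the deviator ends with 12, which is less than 12 − 8 + 31 = 35. Contributing more than 8 just wastes the excess. So contributing exactly 8 is a best response.
Each player's payoff: 12 − 8 + 31 = 35.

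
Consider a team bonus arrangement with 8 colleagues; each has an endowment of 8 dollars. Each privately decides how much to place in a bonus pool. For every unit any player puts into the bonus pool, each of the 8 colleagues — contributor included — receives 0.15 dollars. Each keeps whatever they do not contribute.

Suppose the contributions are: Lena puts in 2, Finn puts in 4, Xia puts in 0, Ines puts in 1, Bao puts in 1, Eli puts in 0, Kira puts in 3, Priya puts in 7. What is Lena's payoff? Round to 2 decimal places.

8.70 dollars

Total contributed: 2 + 4 + 0 + 1 + 1 + 0 + 3 + 7 = 18.
Each receives 0.15 × 18 = 2.70 from the bonus pool.
Lena keeps 8 − 2 = 6, so Lena's payoff is 6 + 2.70 = 8.70.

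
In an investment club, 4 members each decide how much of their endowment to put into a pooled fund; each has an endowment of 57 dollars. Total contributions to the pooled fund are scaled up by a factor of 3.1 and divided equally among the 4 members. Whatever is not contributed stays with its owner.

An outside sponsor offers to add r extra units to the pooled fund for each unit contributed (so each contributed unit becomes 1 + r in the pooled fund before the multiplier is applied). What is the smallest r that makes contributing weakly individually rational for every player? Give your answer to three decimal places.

0.290

With matching at rate r, one contributed unit becomes (1 + r) in the pooled fund and returns 3.1 × (1 + r) / 4 to the contributor.
Setting this equal to 1: 1 + r = 4/3.1 = 1.2903.
So the minimum matching rate is r = 1.2903 − 1 = 0.290.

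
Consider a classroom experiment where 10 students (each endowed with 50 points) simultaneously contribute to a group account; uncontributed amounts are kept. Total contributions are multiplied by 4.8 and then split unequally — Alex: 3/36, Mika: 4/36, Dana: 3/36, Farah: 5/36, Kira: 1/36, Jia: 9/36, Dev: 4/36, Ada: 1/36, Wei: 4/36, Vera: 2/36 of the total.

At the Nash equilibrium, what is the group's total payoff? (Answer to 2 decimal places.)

Each unit j contributes comes back to j as 4.8 × (j's share), so j prefers to contribute only if that share exceeds 1/4.8 = 0.2083; otherwise keeping the unit dominates.
Jia alone (share 9/36) is above the threshold, contributing 50; the remaining 9 contribute 0. Total contributed: 50.
The group account pays out 4.8 × 50 = 240.00 in total (split across the unequal shares, but the aggregate is all that matters for the group sum).
The 9 free-riders keep 50 each, adding 450. Group total = 450 + 240.00 = 690.00.

690.00 points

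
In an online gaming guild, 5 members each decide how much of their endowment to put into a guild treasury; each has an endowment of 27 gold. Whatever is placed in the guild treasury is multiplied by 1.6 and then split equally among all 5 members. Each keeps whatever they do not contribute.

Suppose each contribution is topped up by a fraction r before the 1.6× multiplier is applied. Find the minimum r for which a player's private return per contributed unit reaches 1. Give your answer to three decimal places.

2.125

With matching at rate r, one contributed unit becomes (1 + r) in the guild treasury and returns 1.6 × (1 + r) / 5 to the contributor.
Setting this equal to 1: 1 + r = 5/1.6 = 3.1250.
So the minimum matching rate is r = 3.1250 − 1 = 2.125.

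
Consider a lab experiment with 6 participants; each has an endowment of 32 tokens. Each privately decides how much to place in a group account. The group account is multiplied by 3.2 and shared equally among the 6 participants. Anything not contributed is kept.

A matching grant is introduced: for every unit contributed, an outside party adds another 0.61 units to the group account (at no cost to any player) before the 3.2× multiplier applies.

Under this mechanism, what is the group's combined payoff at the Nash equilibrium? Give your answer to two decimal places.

The effective private return is 3.2 × 1.61 / 6 = 0.8587, which is still under 1, so the mechanism doesn't change anyone's dominant strategy: zero contribution.
At the Nash equilibrium no one contributes; group total payoff = 6 × 32 = 192.

192.00 tokens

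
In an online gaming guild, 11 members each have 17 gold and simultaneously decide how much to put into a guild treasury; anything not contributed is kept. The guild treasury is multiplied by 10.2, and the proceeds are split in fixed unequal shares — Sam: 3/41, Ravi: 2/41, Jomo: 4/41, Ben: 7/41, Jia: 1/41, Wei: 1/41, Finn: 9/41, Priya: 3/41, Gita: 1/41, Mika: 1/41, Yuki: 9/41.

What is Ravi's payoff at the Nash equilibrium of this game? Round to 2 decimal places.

Player j's private return per contributed unit is 10.2 × (j's share). Contributing is weakly dominant for j when that share is at least 1/10.2 = 0.0980, and contributing 0 is dominant otherwise.
The shares above 0.0980 belong to Ben, Finn and Yuki, contributing 17 each; the remaining 8 contribute 0. Total contributed: 51.
Ravi keeps 17 and receives 10.2 × 51 × 2/41 = 25.38 from the guild treasury, for a payoff of 42.38.

42.38 gold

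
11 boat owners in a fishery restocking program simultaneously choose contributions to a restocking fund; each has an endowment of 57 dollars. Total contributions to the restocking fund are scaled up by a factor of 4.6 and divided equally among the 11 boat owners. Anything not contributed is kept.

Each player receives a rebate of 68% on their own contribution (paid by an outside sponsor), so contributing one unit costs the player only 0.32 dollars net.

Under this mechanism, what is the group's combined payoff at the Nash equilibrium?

3310.56 dollars

Under the mechanism each unit contributed yields (4.6/11) / 0.32 = 1.3068 back to its contributor per unit of net cost, which exceeds 1, making full contribution the dominant choice for everyone.
So the Nash equilibrium is full contribution by all 11; the group earns 11 × (57 × 0.68 + 4.6 × 57) = 3310.56.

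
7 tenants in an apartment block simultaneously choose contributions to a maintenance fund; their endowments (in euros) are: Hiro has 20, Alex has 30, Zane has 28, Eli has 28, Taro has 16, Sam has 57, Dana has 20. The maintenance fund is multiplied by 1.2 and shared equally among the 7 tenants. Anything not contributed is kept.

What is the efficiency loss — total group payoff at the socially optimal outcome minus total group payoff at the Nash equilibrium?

The private return per contributed unit is 1.2/7 = 0.1714 < 1 for every player regardless of endowment, so the Nash equilibrium is zero contribution and the group total is Σ E_j = 20 + 30 + 28 + 28 + 16 + 57 + 20 = 199.
Each contributed unit returns 1.200 to the group, so the social optimum is full contribution by everyone: group total = 1.200 × 199 = 238.80.
Efficiency loss = (1.200 − 1) × 199 = 39.80.

39.80 euros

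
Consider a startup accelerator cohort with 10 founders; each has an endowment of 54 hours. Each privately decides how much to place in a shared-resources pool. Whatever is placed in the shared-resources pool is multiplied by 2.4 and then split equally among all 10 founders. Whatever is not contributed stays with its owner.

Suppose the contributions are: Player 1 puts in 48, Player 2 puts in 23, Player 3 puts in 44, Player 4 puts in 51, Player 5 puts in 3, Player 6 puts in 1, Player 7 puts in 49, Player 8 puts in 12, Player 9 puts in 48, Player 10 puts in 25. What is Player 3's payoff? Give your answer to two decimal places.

Total contributed: 48 + 23 + 44 + 51 + 3 + 1 + 49 + 12 + 48 + 25 = 304.
Each receives 2.4 × 304 / 10 = 72.96 from the shared-resources pool.
Player 3 keeps 54 − 44 = 10, so Player 3's payoff is 10 + 72.96 = 82.96.

82.96 hours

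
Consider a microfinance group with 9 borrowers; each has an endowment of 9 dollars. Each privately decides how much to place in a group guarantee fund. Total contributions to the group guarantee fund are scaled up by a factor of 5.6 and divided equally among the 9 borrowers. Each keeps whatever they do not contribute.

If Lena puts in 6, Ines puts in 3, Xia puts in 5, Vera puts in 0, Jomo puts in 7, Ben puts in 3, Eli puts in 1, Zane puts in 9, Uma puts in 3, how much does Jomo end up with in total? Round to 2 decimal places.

Total contributed: 6 + 3 + 5 + 0 + 7 + 3 + 1 + 9 + 3 = 37.
Each receives 5.6 × 37 / 9 = 23.02 from the group guarantee fund.
Jomo keeps 9 − 7 = 2, so Jomo's payoff is 2 + 23.02 = 25.02.

25.02 dollars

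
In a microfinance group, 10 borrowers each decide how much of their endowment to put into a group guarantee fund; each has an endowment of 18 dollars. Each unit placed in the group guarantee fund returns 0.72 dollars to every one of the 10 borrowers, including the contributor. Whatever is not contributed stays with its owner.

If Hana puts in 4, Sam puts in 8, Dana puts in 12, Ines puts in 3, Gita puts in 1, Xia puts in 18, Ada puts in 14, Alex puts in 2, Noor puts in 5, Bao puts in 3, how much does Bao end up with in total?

65.40 dollars

Total contributed: 4 + 8 + 12 + 3 + 1 + 18 + 14 + 2 + 5 + 3 = 70.
Each receives 0.72 × 70 = 50.40 from the group guarantee fund.
Bao keeps 18 − 3 = 15, so Bao's payoff is 15 + 50.40 = 65.40.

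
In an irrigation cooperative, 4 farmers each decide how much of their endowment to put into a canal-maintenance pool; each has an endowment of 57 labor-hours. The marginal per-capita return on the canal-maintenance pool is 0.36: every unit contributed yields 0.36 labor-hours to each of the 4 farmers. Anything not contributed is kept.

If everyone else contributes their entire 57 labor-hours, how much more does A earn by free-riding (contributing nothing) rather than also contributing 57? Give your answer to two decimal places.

36.48 labor-hours

Switching from a contribution of 57 to 0 lets A keep an extra 57 labor-hours, but lowers the canal-maintenance pool by 57, which costs A their own share of that drop: 0.36 × 57 = 20.52.
Net gain = 57 − 20.52 = 36.48. The private return per contributed unit (0.36) is below 1, so free-riding is indeed the best response regardless of what the others do.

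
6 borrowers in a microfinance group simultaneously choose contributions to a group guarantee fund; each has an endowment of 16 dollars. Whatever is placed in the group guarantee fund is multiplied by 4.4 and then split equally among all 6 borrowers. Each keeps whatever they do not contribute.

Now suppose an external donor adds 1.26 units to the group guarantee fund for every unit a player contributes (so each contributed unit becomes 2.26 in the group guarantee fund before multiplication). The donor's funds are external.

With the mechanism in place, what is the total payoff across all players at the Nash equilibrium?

With the mechanism, a contributed unit returns 4.4 × 2.26 / 6 = 1.6573 per unit of net cost to the contributor — now above 1 — so contributing fully is weakly dominant for every player.
At the Nash equilibrium everyone contributes 16. Group total payoff = 4.4 × 2.26 × 96 = 954.62.

954.62 dollars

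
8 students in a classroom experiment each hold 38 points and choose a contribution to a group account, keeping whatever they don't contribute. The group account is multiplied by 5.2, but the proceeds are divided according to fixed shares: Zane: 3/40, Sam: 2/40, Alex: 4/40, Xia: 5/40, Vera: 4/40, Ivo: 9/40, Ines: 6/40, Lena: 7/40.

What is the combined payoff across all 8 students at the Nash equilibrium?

463.60 points

Each unit j contributes comes back to j as 5.2 × (j's share), so j prefers to contribute only if that share exceeds 1/5.2 = 0.1923; otherwise keeping the unit dominates.
The only share above 0.1923 is Ivo's 9/40, contributing 38; the remaining 7 contribute 0. Total contributed: 38.
The group account pays out 5.2 × 38 = 197.60 in total (split across the unequal shares, but the aggregate is all that matters for the group sum).
The 7 free-riders keep 38 each, adding 266. Group total = 266 + 197.60 = 463.60.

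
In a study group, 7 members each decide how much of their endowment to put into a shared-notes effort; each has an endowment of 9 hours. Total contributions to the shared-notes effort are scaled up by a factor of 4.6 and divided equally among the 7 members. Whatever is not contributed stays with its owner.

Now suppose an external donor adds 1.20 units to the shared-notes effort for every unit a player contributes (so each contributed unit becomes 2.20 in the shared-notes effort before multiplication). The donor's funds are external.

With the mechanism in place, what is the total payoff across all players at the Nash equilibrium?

Under the mechanism each unit contributed yields 4.6 × 2.20 / 7 = 1.4457 back to its contributor per unit of net cost, which exceeds 1, making full contribution the dominant choice for everyone.
At the Nash equilibrium everyone contributes 9. Group total payoff = 4.6 × 2.20 × 63 = 637.56.

637.56 hours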